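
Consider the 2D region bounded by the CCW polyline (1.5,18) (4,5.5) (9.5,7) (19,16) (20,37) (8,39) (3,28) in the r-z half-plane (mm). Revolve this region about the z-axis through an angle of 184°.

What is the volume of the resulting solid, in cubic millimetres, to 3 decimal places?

Profile (r,z), 7 vertices: (1.5,18) (4,5.5) (9.5,7) (19,16) (20,37) (8,39) (3,28)
edge 0: (1.5,18)→(4,5.5)  cross = 1.5·5.5 − 4·18 = -63.7500; (r_i+r_j)·cross = 5.5·-63.7500 = -350.6250
edge 1: (4,5.5)→(9.5,7)  cross = 4·7 − 9.5·5.5 = -24.2500; (r_i+r_j)·cross = 13.5·-24.2500 = -327.3750
edge 2: (9.5,7)→(19,16)  cross = 9.5·16 − 19·7 = 19.0000; (r_i+r_j)·cross = 28.5·19.0000 = 541.5000
edge 3: (19,16)→(20,37)  cross = 19·37 − 20·16 = 383.0000; (r_i+r_j)·cross = 39·383.0000 = 14937.0000
edge 4: (20,37)→(8,39)  cross = 20·39 − 8·37 = 484.0000; (r_i+r_j)·cross = 28·484.0000 = 13552.0000
edge 5: (8,39)→(3,28)  cross = 8·28 − 3·39 = 107.0000; (r_i+r_j)·cross = 11·107.0000 = 1177.0000
edge 6: (3,28)→(1.5,18)  cross = 3·18 − 1.5·28 = 12.0000; (r_i+r_j)·cross = 4.5·12.0000 = 54.0000
Σcross = 917.0000 → A = |Σcross|/2 = 458.5000 mm²
Σ(r_i+r_j)·cross = 29583.5000 → first moment M = |Σ|/6 = 4930.5833
R_c = M/A = 4930.5833/458.5000 = 10.7537 mm
θ = 184° = 3.211406 rad
V = θ·R_c·A = 3.211406·10.7537·458.5000 = 15834.104 mm³

Volume = 15834.104 mm³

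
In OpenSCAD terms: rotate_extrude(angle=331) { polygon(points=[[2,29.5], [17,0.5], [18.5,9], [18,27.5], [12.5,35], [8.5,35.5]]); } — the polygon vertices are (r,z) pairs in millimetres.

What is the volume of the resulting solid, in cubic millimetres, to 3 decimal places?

Volume = 21123.987 mm³

Profile (r,z), 6 vertices: (2,29.5) (17,0.5) (18.5,9) (18,27.5) (12.5,35) (8.5,35.5)
edge 0: (2,29.5)→(17,0.5)  cross = 2·0.5 − 17·29.5 = -500.5000; (r_i+r_j)·cross = 19·-500.5000 = -9509.5000
edge 1: (17,0.5)→(18.5,9)  cross = 17·9 − 18.5·0.5 = 143.7500; (r_i+r_j)·cross = 35.5·143.7500 = 5103.1250
edge 2: (18.5,9)→(18,27.5)  cross = 18.5·27.5 − 18·9 = 346.7500; (r_i+r_j)·cross = 36.5·346.7500 = 12656.3750
edge 3: (18,27.5)→(12.5,35)  cross = 18·35 − 12.5·27.5 = 286.2500; (r_i+r_j)·cross = 30.5·286.2500 = 8730.6250
edge 4: (12.5,35)→(8.5,35.5)  cross = 12.5·35.5 − 8.5·35 = 146.2500; (r_i+r_j)·cross = 21·146.2500 = 3071.2500
edge 5: (8.5,35.5)→(2,29.5)  cross = 8.5·29.5 − 2·35.5 = 179.7500; (r_i+r_j)·cross = 10.5·179.7500 = 1887.3750
Σcross = 602.2500 → A = |Σcross|/2 = 301.1250 mm²
Σ(r_i+r_j)·cross = 21939.2500 → first moment M = |Σ|/6 = 3656.5417
R_c = M/A = 3656.5417/301.1250 = 12.1429 mm
θ = 331° = 5.777040 rad
V = θ·R_c·A = 5.777040·12.1429·301.1250 = 21123.987 mm³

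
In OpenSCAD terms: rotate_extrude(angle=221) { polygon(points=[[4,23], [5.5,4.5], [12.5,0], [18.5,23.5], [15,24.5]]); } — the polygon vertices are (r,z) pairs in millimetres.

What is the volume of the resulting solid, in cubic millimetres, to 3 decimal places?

Profile (r,z), 5 vertices: (4,23) (5.5,4.5) (12.5,0) (18.5,23.5) (15,24.5)
edge 0: (4,23)→(5.5,4.5)  cross = 4·4.5 − 5.5·23 = -108.5000; (r_i+r_j)·cross = 9.5·-108.5000 = -1030.7500
edge 1: (5.5,4.5)→(12.5,0)  cross = 5.5·0 − 12.5·4.5 = -56.2500; (r_i+r_j)·cross = 18·-56.2500 = -1012.5000
edge 2: (12.5,0)→(18.5,23.5)  cross = 12.5·23.5 − 18.5·0 = 293.7500; (r_i+r_j)·cross = 31·293.7500 = 9106.2500
edge 3: (18.5,23.5)→(15,24.5)  cross = 18.5·24.5 − 15·23.5 = 100.7500; (r_i+r_j)·cross = 33.5·100.7500 = 3375.1250
edge 4: (15,24.5)→(4,23)  cross = 15·23 − 4·24.5 = 247.0000; (r_i+r_j)·cross = 19·247.0000 = 4693.0000
Σcross = 476.7500 → A = |Σcross|/2 = 238.3750 mm²
Σ(r_i+r_j)·cross = 15131.1250 → first moment M = |Σ|/6 = 2521.8542
R_c = M/A = 2521.8542/238.3750 = 10.5794 mm
θ = 221° = 3.857178 rad
V = θ·R_c·A = 3.857178·10.5794·238.3750 = 9727.240 mm³

Volume = 9727.240 mm³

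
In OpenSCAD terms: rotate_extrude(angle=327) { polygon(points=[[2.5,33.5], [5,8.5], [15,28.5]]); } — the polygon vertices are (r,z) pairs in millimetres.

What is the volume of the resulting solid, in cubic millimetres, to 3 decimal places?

Profile (r,z), 3 vertices: (2.5,33.5) (5,8.5) (15,28.5)
edge 0: (2.5,33.5)→(5,8.5)  cross = 2.5·8.5 − 5·33.5 = -146.2500; (r_i+r_j)·cross = 7.5·-146.2500 = -1096.8750
edge 1: (5,8.5)→(15,28.5)  cross = 5·28.5 − 15·8.5 = 15.0000; (r_i+r_j)·cross = 20·15.0000 = 300.0000
edge 2: (15,28.5)→(2.5,33.5)  cross = 15·33.5 − 2.5·28.5 = 431.2500; (r_i+r_j)·cross = 17.5·431.2500 = 7546.8750
Σcross = 300.0000 → A = |Σcross|/2 = 150.0000 mm²
Σ(r_i+r_j)·cross = 6750.0000 → first moment M = |Σ|/6 = 1125.0000
R_c = M/A = 1125.0000/150.0000 = 7.5000 mm
θ = 327° = 5.707227 rad
V = θ·R_c·A = 5.707227·7.5000·150.0000 = 6420.630 mm³

Volume = 6420.630 mm³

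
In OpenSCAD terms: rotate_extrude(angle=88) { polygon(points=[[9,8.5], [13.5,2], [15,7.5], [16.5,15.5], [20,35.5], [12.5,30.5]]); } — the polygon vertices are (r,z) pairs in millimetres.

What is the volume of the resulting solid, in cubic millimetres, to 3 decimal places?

Volume = 3873.002 mm³

Profile (r,z), 6 vertices: (9,8.5) (13.5,2) (15,7.5) (16.5,15.5) (20,35.5) (12.5,30.5)
edge 0: (9,8.5)→(13.5,2)  cross = 9·2 − 13.5·8.5 = -96.7500; (r_i+r_j)·cross = 22.5·-96.7500 = -2176.8750
edge 1: (13.5,2)→(15,7.5)  cross = 13.5·7.5 − 15·2 = 71.2500; (r_i+r_j)·cross = 28.5·71.2500 = 2030.6250
edge 2: (15,7.5)→(16.5,15.5)  cross = 15·15.5 − 16.5·7.5 = 108.7500; (r_i+r_j)·cross = 31.5·108.7500 = 3425.6250
edge 3: (16.5,15.5)→(20,35.5)  cross = 16.5·35.5 − 20·15.5 = 275.7500; (r_i+r_j)·cross = 36.5·275.7500 = 10064.8750
edge 4: (20,35.5)→(12.5,30.5)  cross = 20·30.5 − 12.5·35.5 = 166.2500; (r_i+r_j)·cross = 32.5·166.2500 = 5403.1250
edge 5: (12.5,30.5)→(9,8.5)  cross = 12.5·8.5 − 9·30.5 = -168.2500; (r_i+r_j)·cross = 21.5·-168.2500 = -3617.3750
Σcross = 357.0000 → A = |Σcross|/2 = 178.5000 mm²
Σ(r_i+r_j)·cross = 15130.0000 → first moment M = |Σ|/6 = 2521.6667
R_c = M/A = 2521.6667/178.5000 = 14.1270 mm
θ = 88° = 1.535890 rad
V = θ·R_c·A = 1.535890·14.1270·178.5000 = 3873.002 mm³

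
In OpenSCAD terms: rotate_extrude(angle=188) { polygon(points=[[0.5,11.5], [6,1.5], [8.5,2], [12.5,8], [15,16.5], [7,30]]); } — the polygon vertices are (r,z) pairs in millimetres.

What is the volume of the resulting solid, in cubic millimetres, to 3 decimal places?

Profile (r,z), 6 vertices: (0.5,11.5) (6,1.5) (8.5,2) (12.5,8) (15,16.5) (7,30)
edge 0: (0.5,11.5)→(6,1.5)  cross = 0.5·1.5 − 6·11.5 = -68.2500; (r_i+r_j)·cross = 6.5·-68.2500 = -443.6250
edge 1: (6,1.5)→(8.5,2)  cross = 6·2 − 8.5·1.5 = -0.7500; (r_i+r_j)·cross = 14.5·-0.7500 = -10.8750
edge 2: (8.5,2)→(12.5,8)  cross = 8.5·8 − 12.5·2 = 43.0000; (r_i+r_j)·cross = 21·43.0000 = 903.0000
edge 3: (12.5,8)→(15,16.5)  cross = 12.5·16.5 − 15·8 = 86.2500; (r_i+r_j)·cross = 27.5·86.2500 = 2371.8750
edge 4: (15,16.5)→(7,30)  cross = 15·30 − 7·16.5 = 334.5000; (r_i+r_j)·cross = 22·334.5000 = 7359.0000
edge 5: (7,30)→(0.5,11.5)  cross = 7·11.5 − 0.5·30 = 65.5000; (r_i+r_j)·cross = 7.5·65.5000 = 491.2500
Σcross = 460.2500 → A = |Σcross|/2 = 230.1250 mm²
Σ(r_i+r_j)·cross = 10670.6250 → first moment M = |Σ|/6 = 1778.4375
R_c = M/A = 1778.4375/230.1250 = 7.7281 mm
θ = 188° = 3.281219 rad
V = θ·R_c·A = 3.281219·7.7281·230.1250 = 5835.443 mm³

Volume = 5835.443 mm³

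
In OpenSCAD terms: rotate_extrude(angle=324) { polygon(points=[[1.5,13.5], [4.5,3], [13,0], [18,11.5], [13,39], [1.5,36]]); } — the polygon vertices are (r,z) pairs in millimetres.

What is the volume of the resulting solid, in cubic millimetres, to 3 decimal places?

Profile (r,z), 6 vertices: (1.5,13.5) (4.5,3) (13,0) (18,11.5) (13,39) (1.5,36)
edge 0: (1.5,13.5)→(4.5,3)  cross = 1.5·3 − 4.5·13.5 = -56.2500; (r_i+r_j)·cross = 6·-56.2500 = -337.5000
edge 1: (4.5,3)→(13,0)  cross = 4.5·0 − 13·3 = -39.0000; (r_i+r_j)·cross = 17.5·-39.0000 = -682.5000
edge 2: (13,0)→(18,11.5)  cross = 13·11.5 − 18·0 = 149.5000; (r_i+r_j)·cross = 31·149.5000 = 4634.5000
edge 3: (18,11.5)→(13,39)  cross = 18·39 − 13·11.5 = 552.5000; (r_i+r_j)·cross = 31·552.5000 = 17127.5000
edge 4: (13,39)→(1.5,36)  cross = 13·36 − 1.5·39 = 409.5000; (r_i+r_j)·cross = 14.5·409.5000 = 5937.7500
edge 5: (1.5,36)→(1.5,13.5)  cross = 1.5·13.5 − 1.5·36 = -33.7500; (r_i+r_j)·cross = 3·-33.7500 = -101.2500
Σcross = 982.5000 → A = |Σcross|/2 = 491.2500 mm²
Σ(r_i+r_j)·cross = 26578.5000 → first moment M = |Σ|/6 = 4429.7500
R_c = M/A = 4429.7500/491.2500 = 9.0173 mm
θ = 324° = 5.654867 rad
V = θ·R_c·A = 5.654867·9.0173·491.2500 = 25049.646 mm³

Volume = 25049.646 mm³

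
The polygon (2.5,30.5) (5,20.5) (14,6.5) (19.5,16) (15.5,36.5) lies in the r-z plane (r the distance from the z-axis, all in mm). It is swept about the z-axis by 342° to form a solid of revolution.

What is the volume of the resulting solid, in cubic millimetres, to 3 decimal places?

Volume = 20654.074 mm³

Profile (r,z), 5 vertices: (2.5,30.5) (5,20.5) (14,6.5) (19.5,16) (15.5,36.5)
edge 0: (2.5,30.5)→(5,20.5)  cross = 2.5·20.5 − 5·30.5 = -101.2500; (r_i+r_j)·cross = 7.5·-101.2500 = -759.3750
edge 1: (5,20.5)→(14,6.5)  cross = 5·6.5 − 14·20.5 = -254.5000; (r_i+r_j)·cross = 19·-254.5000 = -4835.5000
edge 2: (14,6.5)→(19.5,16)  cross = 14·16 − 19.5·6.5 = 97.2500; (r_i+r_j)·cross = 33.5·97.2500 = 3257.8750
edge 3: (19.5,16)→(15.5,36.5)  cross = 19.5·36.5 − 15.5·16 = 463.7500; (r_i+r_j)·cross = 35·463.7500 = 16231.2500
edge 4: (15.5,36.5)→(2.5,30.5)  cross = 15.5·30.5 − 2.5·36.5 = 381.5000; (r_i+r_j)·cross = 18·381.5000 = 6867.0000
Σcross = 586.7500 → A = |Σcross|/2 = 293.3750 mm²
Σ(r_i+r_j)·cross = 20761.2500 → first moment M = |Σ|/6 = 3460.2083
R_c = M/A = 3460.2083/293.3750 = 11.7945 mm
θ = 342° = 5.969026 rad
V = θ·R_c·A = 5.969026·11.7945·293.3750 = 20654.074 mm³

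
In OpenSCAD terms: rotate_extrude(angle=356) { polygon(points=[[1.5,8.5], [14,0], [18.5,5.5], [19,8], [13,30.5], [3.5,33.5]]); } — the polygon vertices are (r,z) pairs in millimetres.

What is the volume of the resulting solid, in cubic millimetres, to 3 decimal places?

Volume = 23638.904 mm³

Profile (r,z), 6 vertices: (1.5,8.5) (14,0) (18.5,5.5) (19,8) (13,30.5) (3.5,33.5)
edge 0: (1.5,8.5)→(14,0)  cross = 1.5·0 − 14·8.5 = -119.0000; (r_i+r_j)·cross = 15.5·-119.0000 = -1844.5000
edge 1: (14,0)→(18.5,5.5)  cross = 14·5.5 − 18.5·0 = 77.0000; (r_i+r_j)·cross = 32.5·77.0000 = 2502.5000
edge 2: (18.5,5.5)→(19,8)  cross = 18.5·8 − 19·5.5 = 43.5000; (r_i+r_j)·cross = 37.5·43.5000 = 1631.2500
edge 3: (19,8)→(13,30.5)  cross = 19·30.5 − 13·8 = 475.5000; (r_i+r_j)·cross = 32·475.5000 = 15216.0000
edge 4: (13,30.5)→(3.5,33.5)  cross = 13·33.5 − 3.5·30.5 = 328.7500; (r_i+r_j)·cross = 16.5·328.7500 = 5424.3750
edge 5: (3.5,33.5)→(1.5,8.5)  cross = 3.5·8.5 − 1.5·33.5 = -20.5000; (r_i+r_j)·cross = 5·-20.5000 = -102.5000
Σcross = 785.2500 → A = |Σcross|/2 = 392.6250 mm²
Σ(r_i+r_j)·cross = 22827.1250 → first moment M = |Σ|/6 = 3804.5208
R_c = M/A = 3804.5208/392.6250 = 9.6900 mm
θ = 356° = 6.213372 rad
V = θ·R_c·A = 6.213372·9.6900·392.6250 = 23638.904 mm³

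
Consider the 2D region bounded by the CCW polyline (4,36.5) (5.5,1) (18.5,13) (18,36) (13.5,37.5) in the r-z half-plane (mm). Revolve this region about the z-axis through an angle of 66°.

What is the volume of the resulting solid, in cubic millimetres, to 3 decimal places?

Volume = 5207.146 mm³

Profile (r,z), 5 vertices: (4,36.5) (5.5,1) (18.5,13) (18,36) (13.5,37.5)
edge 0: (4,36.5)→(5.5,1)  cross = 4·1 − 5.5·36.5 = -196.7500; (r_i+r_j)·cross = 9.5·-196.7500 = -1869.1250
edge 1: (5.5,1)→(18.5,13)  cross = 5.5·13 − 18.5·1 = 53.0000; (r_i+r_j)·cross = 24·53.0000 = 1272.0000
edge 2: (18.5,13)→(18,36)  cross = 18.5·36 − 18·13 = 432.0000; (r_i+r_j)·cross = 36.5·432.0000 = 15768.0000
edge 3: (18,36)→(13.5,37.5)  cross = 18·37.5 − 13.5·36 = 189.0000; (r_i+r_j)·cross = 31.5·189.0000 = 5953.5000
edge 4: (13.5,37.5)→(4,36.5)  cross = 13.5·36.5 − 4·37.5 = 342.7500; (r_i+r_j)·cross = 17.5·342.7500 = 5998.1250
Σcross = 820.0000 → A = |Σcross|/2 = 410.0000 mm²
Σ(r_i+r_j)·cross = 27122.5000 → first moment M = |Σ|/6 = 4520.4167
R_c = M/A = 4520.4167/410.0000 = 11.0254 mm
θ = 66° = 1.151917 rad
V = θ·R_c·A = 1.151917·11.0254·410.0000 = 5207.146 mm³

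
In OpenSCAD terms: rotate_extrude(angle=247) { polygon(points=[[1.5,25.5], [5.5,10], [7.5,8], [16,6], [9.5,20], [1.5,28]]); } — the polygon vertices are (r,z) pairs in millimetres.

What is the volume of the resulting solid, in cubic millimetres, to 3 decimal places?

Profile (r,z), 6 vertices: (1.5,25.5) (5.5,10) (7.5,8) (16,6) (9.5,20) (1.5,28)
edge 0: (1.5,25.5)→(5.5,10)  cross = 1.5·10 − 5.5·25.5 = -125.2500; (r_i+r_j)·cross = 7·-125.2500 = -876.7500
edge 1: (5.5,10)→(7.5,8)  cross = 5.5·8 − 7.5·10 = -31.0000; (r_i+r_j)·cross = 13·-31.0000 = -403.0000
edge 2: (7.5,8)→(16,6)  cross = 7.5·6 − 16·8 = -83.0000; (r_i+r_j)·cross = 23.5·-83.0000 = -1950.5000
edge 3: (16,6)→(9.5,20)  cross = 16·20 − 9.5·6 = 263.0000; (r_i+r_j)·cross = 25.5·263.0000 = 6706.5000
edge 4: (9.5,20)→(1.5,28)  cross = 9.5·28 − 1.5·20 = 236.0000; (r_i+r_j)·cross = 11·236.0000 = 2596.0000
edge 5: (1.5,28)→(1.5,25.5)  cross = 1.5·25.5 − 1.5·28 = -3.7500; (r_i+r_j)·cross = 3·-3.7500 = -11.2500
Σcross = 256.0000 → A = |Σcross|/2 = 128.0000 mm²
Σ(r_i+r_j)·cross = 6061.0000 → first moment M = |Σ|/6 = 1010.1667
R_c = M/A = 1010.1667/128.0000 = 7.8919 mm
θ = 247° = 4.310963 rad
V = θ·R_c·A = 4.310963·7.8919·128.0000 = 4354.791 mm³

Volume = 4354.791 mm³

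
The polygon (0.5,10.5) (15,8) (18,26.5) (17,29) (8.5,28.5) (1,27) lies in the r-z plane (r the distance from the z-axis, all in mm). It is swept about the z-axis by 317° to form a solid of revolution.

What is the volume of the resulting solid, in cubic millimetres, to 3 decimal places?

Profile (r,z), 6 vertices: (0.5,10.5) (15,8) (18,26.5) (17,29) (8.5,28.5) (1,27)
edge 0: (0.5,10.5)→(15,8)  cross = 0.5·8 − 15·10.5 = -153.5000; (r_i+r_j)·cross = 15.5·-153.5000 = -2379.2500
edge 1: (15,8)→(18,26.5)  cross = 15·26.5 − 18·8 = 253.5000; (r_i+r_j)·cross = 33·253.5000 = 8365.5000
edge 2: (18,26.5)→(17,29)  cross = 18·29 − 17·26.5 = 71.5000; (r_i+r_j)·cross = 35·71.5000 = 2502.5000
edge 3: (17,29)→(8.5,28.5)  cross = 17·28.5 − 8.5·29 = 238.0000; (r_i+r_j)·cross = 25.5·238.0000 = 6069.0000
edge 4: (8.5,28.5)→(1,27)  cross = 8.5·27 − 1·28.5 = 201.0000; (r_i+r_j)·cross = 9.5·201.0000 = 1909.5000
edge 5: (1,27)→(0.5,10.5)  cross = 1·10.5 − 0.5·27 = -3.0000; (r_i+r_j)·cross = 1.5·-3.0000 = -4.5000
Σcross = 607.5000 → A = |Σcross|/2 = 303.7500 mm²
Σ(r_i+r_j)·cross = 16462.7500 → first moment M = |Σ|/6 = 2743.7917
R_c = M/A = 2743.7917/303.7500 = 9.0331 mm
θ = 317° = 5.532694 rad
V = θ·R_c·A = 5.532694·9.0331·303.7500 = 15180.559 mm³

Volume = 15180.559 mm³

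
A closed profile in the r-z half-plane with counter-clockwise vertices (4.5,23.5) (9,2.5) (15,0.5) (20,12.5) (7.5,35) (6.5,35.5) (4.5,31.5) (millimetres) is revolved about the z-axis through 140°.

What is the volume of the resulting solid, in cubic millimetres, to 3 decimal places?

Profile (r,z), 7 vertices: (4.5,23.5) (9,2.5) (15,0.5) (20,12.5) (7.5,35) (6.5,35.5) (4.5,31.5)
edge 0: (4.5,23.5)→(9,2.5)  cross = 4.5·2.5 − 9·23.5 = -200.2500; (r_i+r_j)·cross = 13.5·-200.2500 = -2703.3750
edge 1: (9,2.5)→(15,0.5)  cross = 9·0.5 − 15·2.5 = -33.0000; (r_i+r_j)·cross = 24·-33.0000 = -792.0000
edge 2: (15,0.5)→(20,12.5)  cross = 15·12.5 − 20·0.5 = 177.5000; (r_i+r_j)·cross = 35·177.5000 = 6212.5000
edge 3: (20,12.5)→(7.5,35)  cross = 20·35 − 7.5·12.5 = 606.2500; (r_i+r_j)·cross = 27.5·606.2500 = 16671.8750
edge 4: (7.5,35)→(6.5,35.5)  cross = 7.5·35.5 − 6.5·35 = 38.7500; (r_i+r_j)·cross = 14·38.7500 = 542.5000
edge 5: (6.5,35.5)→(4.5,31.5)  cross = 6.5·31.5 − 4.5·35.5 = 45.0000; (r_i+r_j)·cross = 11·45.0000 = 495.0000
edge 6: (4.5,31.5)→(4.5,23.5)  cross = 4.5·23.5 − 4.5·31.5 = -36.0000; (r_i+r_j)·cross = 9·-36.0000 = -324.0000
Σcross = 598.2500 → A = |Σcross|/2 = 299.1250 mm²
Σ(r_i+r_j)·cross = 20102.5000 → first moment M = |Σ|/6 = 3350.4167
R_c = M/A = 3350.4167/299.1250 = 11.2007 mm
θ = 140° = 2.443461 rad
V = θ·R_c·A = 2.443461·11.2007·299.1250 = 8186.612 mm³

Volume = 8186.612 mm³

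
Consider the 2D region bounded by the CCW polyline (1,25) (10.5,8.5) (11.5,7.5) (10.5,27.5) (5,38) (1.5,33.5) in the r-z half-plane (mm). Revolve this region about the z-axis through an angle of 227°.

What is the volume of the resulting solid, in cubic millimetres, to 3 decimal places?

Profile (r,z), 6 vertices: (1,25) (10.5,8.5) (11.5,7.5) (10.5,27.5) (5,38) (1.5,33.5)
edge 0: (1,25)→(10.5,8.5)  cross = 1·8.5 − 10.5·25 = -254.0000; (r_i+r_j)·cross = 11.5·-254.0000 = -2921.0000
edge 1: (10.5,8.5)→(11.5,7.5)  cross = 10.5·7.5 − 11.5·8.5 = -19.0000; (r_i+r_j)·cross = 22·-19.0000 = -418.0000
edge 2: (11.5,7.5)→(10.5,27.5)  cross = 11.5·27.5 − 10.5·7.5 = 237.5000; (r_i+r_j)·cross = 22·237.5000 = 5225.0000
edge 3: (10.5,27.5)→(5,38)  cross = 10.5·38 − 5·27.5 = 261.5000; (r_i+r_j)·cross = 15.5·261.5000 = 4053.2500
edge 4: (5,38)→(1.5,33.5)  cross = 5·33.5 − 1.5·38 = 110.5000; (r_i+r_j)·cross = 6.5·110.5000 = 718.2500
edge 5: (1.5,33.5)→(1,25)  cross = 1.5·25 − 1·33.5 = 4.0000; (r_i+r_j)·cross = 2.5·4.0000 = 10.0000
Σcross = 340.5000 → A = |Σcross|/2 = 170.2500 mm²
Σ(r_i+r_j)·cross = 6667.5000 → first moment M = |Σ|/6 = 1111.2500
R_c = M/A = 1111.2500/170.2500 = 6.5272 mm
θ = 227° = 3.961897 rad
V = θ·R_c·A = 3.961897·6.5272·170.2500 = 4402.658 mm³

Volume = 4402.658 mm³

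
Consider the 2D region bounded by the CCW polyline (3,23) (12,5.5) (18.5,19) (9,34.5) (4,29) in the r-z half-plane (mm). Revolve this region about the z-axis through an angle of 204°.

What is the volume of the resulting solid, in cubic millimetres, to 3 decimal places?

Volume = 8569.759 mm³

Profile (r,z), 5 vertices: (3,23) (12,5.5) (18.5,19) (9,34.5) (4,29)
edge 0: (3,23)→(12,5.5)  cross = 3·5.5 − 12·23 = -259.5000; (r_i+r_j)·cross = 15·-259.5000 = -3892.5000
edge 1: (12,5.5)→(18.5,19)  cross = 12·19 − 18.5·5.5 = 126.2500; (r_i+r_j)·cross = 30.5·126.2500 = 3850.6250
edge 2: (18.5,19)→(9,34.5)  cross = 18.5·34.5 − 9·19 = 467.2500; (r_i+r_j)·cross = 27.5·467.2500 = 12849.3750
edge 3: (9,34.5)→(4,29)  cross = 9·29 − 4·34.5 = 123.0000; (r_i+r_j)·cross = 13·123.0000 = 1599.0000
edge 4: (4,29)→(3,23)  cross = 4·23 − 3·29 = 5.0000; (r_i+r_j)·cross = 7·5.0000 = 35.0000
Σcross = 462.0000 → A = |Σcross|/2 = 231.0000 mm²
Σ(r_i+r_j)·cross = 14441.5000 → first moment M = |Σ|/6 = 2406.9167
R_c = M/A = 2406.9167/231.0000 = 10.4196 mm
θ = 204° = 3.560472 rad
V = θ·R_c·A = 3.560472·10.4196·231.0000 = 8569.759 mm³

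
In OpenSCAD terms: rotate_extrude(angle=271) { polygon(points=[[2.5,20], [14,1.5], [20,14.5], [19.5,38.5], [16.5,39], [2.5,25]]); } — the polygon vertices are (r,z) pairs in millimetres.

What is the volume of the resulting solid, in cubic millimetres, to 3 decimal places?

Volume = 24438.898 mm³

Profile (r,z), 6 vertices: (2.5,20) (14,1.5) (20,14.5) (19.5,38.5) (16.5,39) (2.5,25)
edge 0: (2.5,20)→(14,1.5)  cross = 2.5·1.5 − 14·20 = -276.2500; (r_i+r_j)·cross = 16.5·-276.2500 = -4558.1250
edge 1: (14,1.5)→(20,14.5)  cross = 14·14.5 − 20·1.5 = 173.0000; (r_i+r_j)·cross = 34·173.0000 = 5882.0000
edge 2: (20,14.5)→(19.5,38.5)  cross = 20·38.5 − 19.5·14.5 = 487.2500; (r_i+r_j)·cross = 39.5·487.2500 = 19246.3750
edge 3: (19.5,38.5)→(16.5,39)  cross = 19.5·39 − 16.5·38.5 = 125.2500; (r_i+r_j)·cross = 36·125.2500 = 4509.0000
edge 4: (16.5,39)→(2.5,25)  cross = 16.5·25 − 2.5·39 = 315.0000; (r_i+r_j)·cross = 19·315.0000 = 5985.0000
edge 5: (2.5,25)→(2.5,20)  cross = 2.5·20 − 2.5·25 = -12.5000; (r_i+r_j)·cross = 5·-12.5000 = -62.5000
Σcross = 811.7500 → A = |Σcross|/2 = 405.8750 mm²
Σ(r_i+r_j)·cross = 31001.7500 → first moment M = |Σ|/6 = 5166.9583
R_c = M/A = 5166.9583/405.8750 = 12.7304 mm
θ = 271° = 4.729842 rad
V = θ·R_c·A = 4.729842·12.7304·405.8750 = 24438.898 mm³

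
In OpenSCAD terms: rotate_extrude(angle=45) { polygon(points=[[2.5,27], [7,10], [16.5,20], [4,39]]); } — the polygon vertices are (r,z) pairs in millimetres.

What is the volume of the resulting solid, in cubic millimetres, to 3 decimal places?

Volume = 1240.209 mm³

Profile (r,z), 4 vertices: (2.5,27) (7,10) (16.5,20) (4,39)
edge 0: (2.5,27)→(7,10)  cross = 2.5·10 − 7·27 = -164.0000; (r_i+r_j)·cross = 9.5·-164.0000 = -1558.0000
edge 1: (7,10)→(16.5,20)  cross = 7·20 − 16.5·10 = -25.0000; (r_i+r_j)·cross = 23.5·-25.0000 = -587.5000
edge 2: (16.5,20)→(4,39)  cross = 16.5·39 − 4·20 = 563.5000; (r_i+r_j)·cross = 20.5·563.5000 = 11551.7500
edge 3: (4,39)→(2.5,27)  cross = 4·27 − 2.5·39 = 10.5000; (r_i+r_j)·cross = 6.5·10.5000 = 68.2500
Σcross = 385.0000 → A = |Σcross|/2 = 192.5000 mm²
Σ(r_i+r_j)·cross = 9474.5000 → first moment M = |Σ|/6 = 1579.0833
R_c = M/A = 1579.0833/192.5000 = 8.2030 mm
θ = 45° = 0.785398 rad
V = θ·R_c·A = 0.785398·8.2030·192.5000 = 1240.209 mm³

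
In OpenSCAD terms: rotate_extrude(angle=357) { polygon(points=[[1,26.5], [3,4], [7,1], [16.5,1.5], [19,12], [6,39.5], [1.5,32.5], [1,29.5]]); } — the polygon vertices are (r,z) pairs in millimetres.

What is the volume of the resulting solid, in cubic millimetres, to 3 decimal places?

Profile (r,z), 8 vertices: (1,26.5) (3,4) (7,1) (16.5,1.5) (19,12) (6,39.5) (1.5,32.5) (1,29.5)
edge 0: (1,26.5)→(3,4)  cross = 1·4 − 3·26.5 = -75.5000; (r_i+r_j)·cross = 4·-75.5000 = -302.0000
edge 1: (3,4)→(7,1)  cross = 3·1 − 7·4 = -25.0000; (r_i+r_j)·cross = 10·-25.0000 = -250.0000
edge 2: (7,1)→(16.5,1.5)  cross = 7·1.5 − 16.5·1 = -6.0000; (r_i+r_j)·cross = 23.5·-6.0000 = -141.0000
edge 3: (16.5,1.5)→(19,12)  cross = 16.5·12 − 19·1.5 = 169.5000; (r_i+r_j)·cross = 35.5·169.5000 = 6017.2500
edge 4: (19,12)→(6,39.5)  cross = 19·39.5 − 6·12 = 678.5000; (r_i+r_j)·cross = 25·678.5000 = 16962.5000
edge 5: (6,39.5)→(1.5,32.5)  cross = 6·32.5 − 1.5·39.5 = 135.7500; (r_i+r_j)·cross = 7.5·135.7500 = 1018.1250
edge 6: (1.5,32.5)→(1,29.5)  cross = 1.5·29.5 − 1·32.5 = 11.7500; (r_i+r_j)·cross = 2.5·11.7500 = 29.3750
edge 7: (1,29.5)→(1,26.5)  cross = 1·26.5 − 1·29.5 = -3.0000; (r_i+r_j)·cross = 2·-3.0000 = -6.0000
Σcross = 886.0000 → A = |Σcross|/2 = 443.0000 mm²
Σ(r_i+r_j)·cross = 23328.2500 → first moment M = |Σ|/6 = 3888.0417
R_c = M/A = 3888.0417/443.0000 = 8.7766 mm
θ = 357° = 6.230825 rad
V = θ·R_c·A = 6.230825·8.7766·443.0000 = 24225.709 mm³

Volume = 24225.709 mm³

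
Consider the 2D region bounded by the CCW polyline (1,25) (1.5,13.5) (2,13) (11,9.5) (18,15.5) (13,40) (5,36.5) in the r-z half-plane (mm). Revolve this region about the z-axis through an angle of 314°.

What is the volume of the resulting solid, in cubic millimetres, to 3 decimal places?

Volume = 18115.015 mm³

Profile (r,z), 7 vertices: (1,25) (1.5,13.5) (2,13) (11,9.5) (18,15.5) (13,40) (5,36.5)
edge 0: (1,25)→(1.5,13.5)  cross = 1·13.5 − 1.5·25 = -24.0000; (r_i+r_j)·cross = 2.5·-24.0000 = -60.0000
edge 1: (1.5,13.5)→(2,13)  cross = 1.5·13 − 2·13.5 = -7.5000; (r_i+r_j)·cross = 3.5·-7.5000 = -26.2500
edge 2: (2,13)→(11,9.5)  cross = 2·9.5 − 11·13 = -124.0000; (r_i+r_j)·cross = 13·-124.0000 = -1612.0000
edge 3: (11,9.5)→(18,15.5)  cross = 11·15.5 − 18·9.5 = -0.5000; (r_i+r_j)·cross = 29·-0.5000 = -14.5000
edge 4: (18,15.5)→(13,40)  cross = 18·40 − 13·15.5 = 518.5000; (r_i+r_j)·cross = 31·518.5000 = 16073.5000
edge 5: (13,40)→(5,36.5)  cross = 13·36.5 − 5·40 = 274.5000; (r_i+r_j)·cross = 18·274.5000 = 4941.0000
edge 6: (5,36.5)→(1,25)  cross = 5·25 − 1·36.5 = 88.5000; (r_i+r_j)·cross = 6·88.5000 = 531.0000
Σcross = 725.5000 → A = |Σcross|/2 = 362.7500 mm²
Σ(r_i+r_j)·cross = 19832.7500 → first moment M = |Σ|/6 = 3305.4583
R_c = M/A = 3305.4583/362.7500 = 9.1122 mm
θ = 314° = 5.480334 rad
V = θ·R_c·A = 5.480334·9.1122·362.7500 = 18115.015 mm³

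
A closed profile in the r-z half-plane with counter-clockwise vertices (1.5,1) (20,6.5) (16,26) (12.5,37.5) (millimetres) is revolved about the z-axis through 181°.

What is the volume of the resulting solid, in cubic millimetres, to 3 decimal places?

Volume = 11572.967 mm³

Profile (r,z), 4 vertices: (1.5,1) (20,6.5) (16,26) (12.5,37.5)
edge 0: (1.5,1)→(20,6.5)  cross = 1.5·6.5 − 20·1 = -10.2500; (r_i+r_j)·cross = 21.5·-10.2500 = -220.3750
edge 1: (20,6.5)→(16,26)  cross = 20·26 − 16·6.5 = 416.0000; (r_i+r_j)·cross = 36·416.0000 = 14976.0000
edge 2: (16,26)→(12.5,37.5)  cross = 16·37.5 − 12.5·26 = 275.0000; (r_i+r_j)·cross = 28.5·275.0000 = 7837.5000
edge 3: (12.5,37.5)→(1.5,1)  cross = 12.5·1 − 1.5·37.5 = -43.7500; (r_i+r_j)·cross = 14·-43.7500 = -612.5000
Σcross = 637.0000 → A = |Σcross|/2 = 318.5000 mm²
Σ(r_i+r_j)·cross = 21980.6250 → first moment M = |Σ|/6 = 3663.4375
R_c = M/A = 3663.4375/318.5000 = 11.5022 mm
θ = 181° = 3.159046 rad
V = θ·R_c·A = 3.159046·11.5022·318.5000 = 11572.967 mm³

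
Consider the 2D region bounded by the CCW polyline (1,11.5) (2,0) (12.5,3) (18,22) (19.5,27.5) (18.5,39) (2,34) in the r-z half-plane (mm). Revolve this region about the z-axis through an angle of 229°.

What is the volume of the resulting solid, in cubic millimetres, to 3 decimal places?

Profile (r,z), 7 vertices: (1,11.5) (2,0) (12.5,3) (18,22) (19.5,27.5) (18.5,39) (2,34)
edge 0: (1,11.5)→(2,0)  cross = 1·0 − 2·11.5 = -23.0000; (r_i+r_j)·cross = 3·-23.0000 = -69.0000
edge 1: (2,0)→(12.5,3)  cross = 2·3 − 12.5·0 = 6.0000; (r_i+r_j)·cross = 14.5·6.0000 = 87.0000
edge 2: (12.5,3)→(18,22)  cross = 12.5·22 − 18·3 = 221.0000; (r_i+r_j)·cross = 30.5·221.0000 = 6740.5000
edge 3: (18,22)→(19.5,27.5)  cross = 18·27.5 − 19.5·22 = 66.0000; (r_i+r_j)·cross = 37.5·66.0000 = 2475.0000
edge 4: (19.5,27.5)→(18.5,39)  cross = 19.5·39 − 18.5·27.5 = 251.7500; (r_i+r_j)·cross = 38·251.7500 = 9566.5000
edge 5: (18.5,39)→(2,34)  cross = 18.5·34 − 2·39 = 551.0000; (r_i+r_j)·cross = 20.5·551.0000 = 11295.5000
edge 6: (2,34)→(1,11.5)  cross = 2·11.5 − 1·34 = -11.0000; (r_i+r_j)·cross = 3·-11.0000 = -33.0000
Σcross = 1061.7500 → A = |Σcross|/2 = 530.8750 mm²
Σ(r_i+r_j)·cross = 30062.5000 → first moment M = |Σ|/6 = 5010.4167
R_c = M/A = 5010.4167/530.8750 = 9.4380 mm
θ = 229° = 3.996804 rad
V = θ·R_c·A = 3.996804·9.4380·530.8750 = 20025.653 mm³

Volume = 20025.653 mm³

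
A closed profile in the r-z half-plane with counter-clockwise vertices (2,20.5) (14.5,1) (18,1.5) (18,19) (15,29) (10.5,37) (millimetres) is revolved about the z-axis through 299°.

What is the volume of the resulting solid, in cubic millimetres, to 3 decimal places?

Profile (r,z), 6 vertices: (2,20.5) (14.5,1) (18,1.5) (18,19) (15,29) (10.5,37)
edge 0: (2,20.5)→(14.5,1)  cross = 2·1 − 14.5·20.5 = -295.2500; (r_i+r_j)·cross = 16.5·-295.2500 = -4871.6250
edge 1: (14.5,1)→(18,1.5)  cross = 14.5·1.5 − 18·1 = 3.7500; (r_i+r_j)·cross = 32.5·3.7500 = 121.8750
edge 2: (18,1.5)→(18,19)  cross = 18·19 − 18·1.5 = 315.0000; (r_i+r_j)·cross = 36·315.0000 = 11340.0000
edge 3: (18,19)→(15,29)  cross = 18·29 − 15·19 = 237.0000; (r_i+r_j)·cross = 33·237.0000 = 7821.0000
edge 4: (15,29)→(10.5,37)  cross = 15·37 − 10.5·29 = 250.5000; (r_i+r_j)·cross = 25.5·250.5000 = 6387.7500
edge 5: (10.5,37)→(2,20.5)  cross = 10.5·20.5 − 2·37 = 141.2500; (r_i+r_j)·cross = 12.5·141.2500 = 1765.6250
Σcross = 652.2500 → A = |Σcross|/2 = 326.1250 mm²
Σ(r_i+r_j)·cross = 22564.6250 → first moment M = |Σ|/6 = 3760.7708
R_c = M/A = 3760.7708/326.1250 = 11.5317 mm
θ = 299° = 5.218534 rad
V = θ·R_c·A = 5.218534·11.5317·326.1250 = 19625.712 mm³

Volume = 19625.712 mm³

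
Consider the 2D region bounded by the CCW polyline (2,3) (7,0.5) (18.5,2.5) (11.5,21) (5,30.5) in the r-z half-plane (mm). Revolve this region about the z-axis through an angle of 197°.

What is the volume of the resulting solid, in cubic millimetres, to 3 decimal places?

Profile (r,z), 5 vertices: (2,3) (7,0.5) (18.5,2.5) (11.5,21) (5,30.5)
edge 0: (2,3)→(7,0.5)  cross = 2·0.5 − 7·3 = -20.0000; (r_i+r_j)·cross = 9·-20.0000 = -180.0000
edge 1: (7,0.5)→(18.5,2.5)  cross = 7·2.5 − 18.5·0.5 = 8.2500; (r_i+r_j)·cross = 25.5·8.2500 = 210.3750
edge 2: (18.5,2.5)→(11.5,21)  cross = 18.5·21 − 11.5·2.5 = 359.7500; (r_i+r_j)·cross = 30·359.7500 = 10792.5000
edge 3: (11.5,21)→(5,30.5)  cross = 11.5·30.5 − 5·21 = 245.7500; (r_i+r_j)·cross = 16.5·245.7500 = 4054.8750
edge 4: (5,30.5)→(2,3)  cross = 5·3 − 2·30.5 = -46.0000; (r_i+r_j)·cross = 7·-46.0000 = -322.0000
Σcross = 547.7500 → A = |Σcross|/2 = 273.8750 mm²
Σ(r_i+r_j)·cross = 14555.7500 → first moment M = |Σ|/6 = 2425.9583
R_c = M/A = 2425.9583/273.8750 = 8.8579 mm
θ = 197° = 3.438299 rad
V = θ·R_c·A = 3.438299·8.8579·273.8750 = 8341.169 mm³

Volume = 8341.169 mm³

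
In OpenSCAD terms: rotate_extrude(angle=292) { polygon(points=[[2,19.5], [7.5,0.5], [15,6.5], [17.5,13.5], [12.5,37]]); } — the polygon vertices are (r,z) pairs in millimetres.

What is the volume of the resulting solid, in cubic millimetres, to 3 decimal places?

Volume = 16356.347 mm³

Profile (r,z), 5 vertices: (2,19.5) (7.5,0.5) (15,6.5) (17.5,13.5) (12.5,37)
edge 0: (2,19.5)→(7.5,0.5)  cross = 2·0.5 − 7.5·19.5 = -145.2500; (r_i+r_j)·cross = 9.5·-145.2500 = -1379.8750
edge 1: (7.5,0.5)→(15,6.5)  cross = 7.5·6.5 − 15·0.5 = 41.2500; (r_i+r_j)·cross = 22.5·41.2500 = 928.1250
edge 2: (15,6.5)→(17.5,13.5)  cross = 15·13.5 − 17.5·6.5 = 88.7500; (r_i+r_j)·cross = 32.5·88.7500 = 2884.3750
edge 3: (17.5,13.5)→(12.5,37)  cross = 17.5·37 − 12.5·13.5 = 478.7500; (r_i+r_j)·cross = 30·478.7500 = 14362.5000
edge 4: (12.5,37)→(2,19.5)  cross = 12.5·19.5 − 2·37 = 169.7500; (r_i+r_j)·cross = 14.5·169.7500 = 2461.3750
Σcross = 633.2500 → A = |Σcross|/2 = 316.6250 mm²
Σ(r_i+r_j)·cross = 19256.5000 → first moment M = |Σ|/6 = 3209.4167
R_c = M/A = 3209.4167/316.6250 = 10.1363 mm
θ = 292° = 5.096361 rad
V = θ·R_c·A = 5.096361·10.1363·316.6250 = 16356.347 mm³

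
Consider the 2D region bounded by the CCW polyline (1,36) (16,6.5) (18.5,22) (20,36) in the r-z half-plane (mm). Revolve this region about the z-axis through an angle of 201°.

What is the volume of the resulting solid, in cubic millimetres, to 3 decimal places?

Volume = 12499.914 mm³

Profile (r,z), 4 vertices: (1,36) (16,6.5) (18.5,22) (20,36)
edge 0: (1,36)→(16,6.5)  cross = 1·6.5 − 16·36 = -569.5000; (r_i+r_j)·cross = 17·-569.5000 = -9681.5000
edge 1: (16,6.5)→(18.5,22)  cross = 16·22 − 18.5·6.5 = 231.7500; (r_i+r_j)·cross = 34.5·231.7500 = 7995.3750
edge 2: (18.5,22)→(20,36)  cross = 18.5·36 − 20·22 = 226.0000; (r_i+r_j)·cross = 38.5·226.0000 = 8701.0000
edge 3: (20,36)→(1,36)  cross = 20·36 − 1·36 = 684.0000; (r_i+r_j)·cross = 21·684.0000 = 14364.0000
Σcross = 572.2500 → A = |Σcross|/2 = 286.1250 mm²
Σ(r_i+r_j)·cross = 21378.8750 → first moment M = |Σ|/6 = 3563.1458
R_c = M/A = 3563.1458/286.1250 = 12.4531 mm
θ = 201° = 3.508112 rad
V = θ·R_c·A = 3.508112·12.4531·286.1250 = 12499.914 mm³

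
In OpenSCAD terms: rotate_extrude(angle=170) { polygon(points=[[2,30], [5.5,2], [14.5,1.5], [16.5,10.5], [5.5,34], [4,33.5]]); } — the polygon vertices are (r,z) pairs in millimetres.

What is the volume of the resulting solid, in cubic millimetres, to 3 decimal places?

Profile (r,z), 6 vertices: (2,30) (5.5,2) (14.5,1.5) (16.5,10.5) (5.5,34) (4,33.5)
edge 0: (2,30)→(5.5,2)  cross = 2·2 − 5.5·30 = -161.0000; (r_i+r_j)·cross = 7.5·-161.0000 = -1207.5000
edge 1: (5.5,2)→(14.5,1.5)  cross = 5.5·1.5 − 14.5·2 = -20.7500; (r_i+r_j)·cross = 20·-20.7500 = -415.0000
edge 2: (14.5,1.5)→(16.5,10.5)  cross = 14.5·10.5 − 16.5·1.5 = 127.5000; (r_i+r_j)·cross = 31·127.5000 = 3952.5000
edge 3: (16.5,10.5)→(5.5,34)  cross = 16.5·34 − 5.5·10.5 = 503.2500; (r_i+r_j)·cross = 22·503.2500 = 11071.5000
edge 4: (5.5,34)→(4,33.5)  cross = 5.5·33.5 − 4·34 = 48.2500; (r_i+r_j)·cross = 9.5·48.2500 = 458.3750
edge 5: (4,33.5)→(2,30)  cross = 4·30 − 2·33.5 = 53.0000; (r_i+r_j)·cross = 6·53.0000 = 318.0000
Σcross = 550.2500 → A = |Σcross|/2 = 275.1250 mm²
Σ(r_i+r_j)·cross = 14177.8750 → first moment M = |Σ|/6 = 2362.9792
R_c = M/A = 2362.9792/275.1250 = 8.5887 mm
θ = 170° = 2.967060 rad
V = θ·R_c·A = 2.967060·8.5887·275.1250 = 7011.100 mm³

Volume = 7011.100 mm³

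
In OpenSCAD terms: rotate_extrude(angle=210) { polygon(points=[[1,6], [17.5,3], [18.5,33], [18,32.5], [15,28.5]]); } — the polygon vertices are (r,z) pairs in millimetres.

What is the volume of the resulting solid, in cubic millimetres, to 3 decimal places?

Volume = 11603.462 mm³

Profile (r,z), 5 vertices: (1,6) (17.5,3) (18.5,33) (18,32.5) (15,28.5)
edge 0: (1,6)→(17.5,3)  cross = 1·3 − 17.5·6 = -102.0000; (r_i+r_j)·cross = 18.5·-102.0000 = -1887.0000
edge 1: (17.5,3)→(18.5,33)  cross = 17.5·33 − 18.5·3 = 522.0000; (r_i+r_j)·cross = 36·522.0000 = 18792.0000
edge 2: (18.5,33)→(18,32.5)  cross = 18.5·32.5 − 18·33 = 7.2500; (r_i+r_j)·cross = 36.5·7.2500 = 264.6250
edge 3: (18,32.5)→(15,28.5)  cross = 18·28.5 − 15·32.5 = 25.5000; (r_i+r_j)·cross = 33·25.5000 = 841.5000
edge 4: (15,28.5)→(1,6)  cross = 15·6 − 1·28.5 = 61.5000; (r_i+r_j)·cross = 16·61.5000 = 984.0000
Σcross = 514.2500 → A = |Σcross|/2 = 257.1250 mm²
Σ(r_i+r_j)·cross = 18995.1250 → first moment M = |Σ|/6 = 3165.8542
R_c = M/A = 3165.8542/257.1250 = 12.3125 mm
θ = 210° = 3.665191 rad
V = θ·R_c·A = 3.665191·12.3125·257.1250 = 11603.462 mm³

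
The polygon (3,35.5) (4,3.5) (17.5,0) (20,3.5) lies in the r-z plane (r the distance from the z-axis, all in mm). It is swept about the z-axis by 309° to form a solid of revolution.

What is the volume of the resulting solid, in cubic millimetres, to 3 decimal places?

Volume = 14514.542 mm³

Profile (r,z), 4 vertices: (3,35.5) (4,3.5) (17.5,0) (20,3.5)
edge 0: (3,35.5)→(4,3.5)  cross = 3·3.5 − 4·35.5 = -131.5000; (r_i+r_j)·cross = 7·-131.5000 = -920.5000
edge 1: (4,3.5)→(17.5,0)  cross = 4·0 − 17.5·3.5 = -61.2500; (r_i+r_j)·cross = 21.5·-61.2500 = -1316.8750
edge 2: (17.5,0)→(20,3.5)  cross = 17.5·3.5 − 20·0 = 61.2500; (r_i+r_j)·cross = 37.5·61.2500 = 2296.8750
edge 3: (20,3.5)→(3,35.5)  cross = 20·35.5 − 3·3.5 = 699.5000; (r_i+r_j)·cross = 23·699.5000 = 16088.5000
Σcross = 568.0000 → A = |Σcross|/2 = 284.0000 mm²
Σ(r_i+r_j)·cross = 16148.0000 → first moment M = |Σ|/6 = 2691.3333
R_c = M/A = 2691.3333/284.0000 = 9.4765 mm
θ = 309° = 5.393067 rad
V = θ·R_c·A = 5.393067·9.4765·284.0000 = 14514.542 mm³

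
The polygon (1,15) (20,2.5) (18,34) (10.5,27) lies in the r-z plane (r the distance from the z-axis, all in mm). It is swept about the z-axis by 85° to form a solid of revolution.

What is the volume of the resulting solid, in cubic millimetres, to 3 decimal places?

Profile (r,z), 4 vertices: (1,15) (20,2.5) (18,34) (10.5,27)
edge 0: (1,15)→(20,2.5)  cross = 1·2.5 − 20·15 = -297.5000; (r_i+r_j)·cross = 21·-297.5000 = -6247.5000
edge 1: (20,2.5)→(18,34)  cross = 20·34 − 18·2.5 = 635.0000; (r_i+r_j)·cross = 38·635.0000 = 24130.0000
edge 2: (18,34)→(10.5,27)  cross = 18·27 − 10.5·34 = 129.0000; (r_i+r_j)·cross = 28.5·129.0000 = 3676.5000
edge 3: (10.5,27)→(1,15)  cross = 10.5·15 − 1·27 = 130.5000; (r_i+r_j)·cross = 11.5·130.5000 = 1500.7500
Σcross = 597.0000 → A = |Σcross|/2 = 298.5000 mm²
Σ(r_i+r_j)·cross = 23059.7500 → first moment M = |Σ|/6 = 3843.2917
R_c = M/A = 3843.2917/298.5000 = 12.8753 mm
θ = 85° = 1.483530 rad
V = θ·R_c·A = 1.483530·12.8753·298.5000 = 5701.638 mm³

Volume = 5701.638 mm³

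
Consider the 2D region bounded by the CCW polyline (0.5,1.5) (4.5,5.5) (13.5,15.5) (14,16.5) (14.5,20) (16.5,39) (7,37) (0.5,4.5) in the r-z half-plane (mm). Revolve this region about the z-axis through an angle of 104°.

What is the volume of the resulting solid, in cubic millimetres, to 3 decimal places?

Profile (r,z), 8 vertices: (0.5,1.5) (4.5,5.5) (13.5,15.5) (14,16.5) (14.5,20) (16.5,39) (7,37) (0.5,4.5)
edge 0: (0.5,1.5)→(4.5,5.5)  cross = 0.5·5.5 − 4.5·1.5 = -4.0000; (r_i+r_j)·cross = 5·-4.0000 = -20.0000
edge 1: (4.5,5.5)→(13.5,15.5)  cross = 4.5·15.5 − 13.5·5.5 = -4.5000; (r_i+r_j)·cross = 18·-4.5000 = -81.0000
edge 2: (13.5,15.5)→(14,16.5)  cross = 13.5·16.5 − 14·15.5 = 5.7500; (r_i+r_j)·cross = 27.5·5.7500 = 158.1250
edge 3: (14,16.5)→(14.5,20)  cross = 14·20 − 14.5·16.5 = 40.7500; (r_i+r_j)·cross = 28.5·40.7500 = 1161.3750
edge 4: (14.5,20)→(16.5,39)  cross = 14.5·39 − 16.5·20 = 235.5000; (r_i+r_j)·cross = 31·235.5000 = 7300.5000
edge 5: (16.5,39)→(7,37)  cross = 16.5·37 − 7·39 = 337.5000; (r_i+r_j)·cross = 23.5·337.5000 = 7931.2500
edge 6: (7,37)→(0.5,4.5)  cross = 7·4.5 − 0.5·37 = 13.0000; (r_i+r_j)·cross = 7.5·13.0000 = 97.5000
edge 7: (0.5,4.5)→(0.5,1.5)  cross = 0.5·1.5 − 0.5·4.5 = -1.5000; (r_i+r_j)·cross = 1·-1.5000 = -1.5000
Σcross = 622.5000 → A = |Σcross|/2 = 311.2500 mm²
Σ(r_i+r_j)·cross = 16546.2500 → first moment M = |Σ|/6 = 2757.7083
R_c = M/A = 2757.7083/311.2500 = 8.8601 mm
θ = 104° = 1.815142 rad
V = θ·R_c·A = 1.815142·8.8601·311.2500 = 5005.633 mm³

Volume = 5005.633 mm³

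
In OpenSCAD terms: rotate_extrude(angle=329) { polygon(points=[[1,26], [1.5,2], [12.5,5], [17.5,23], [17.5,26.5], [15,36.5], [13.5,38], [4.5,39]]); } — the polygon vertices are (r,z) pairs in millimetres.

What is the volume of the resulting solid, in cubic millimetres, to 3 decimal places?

Profile (r,z), 8 vertices: (1,26) (1.5,2) (12.5,5) (17.5,23) (17.5,26.5) (15,36.5) (13.5,38) (4.5,39)
edge 0: (1,26)→(1.5,2)  cross = 1·2 − 1.5·26 = -37.0000; (r_i+r_j)·cross = 2.5·-37.0000 = -92.5000
edge 1: (1.5,2)→(12.5,5)  cross = 1.5·5 − 12.5·2 = -17.5000; (r_i+r_j)·cross = 14·-17.5000 = -245.0000
edge 2: (12.5,5)→(17.5,23)  cross = 12.5·23 − 17.5·5 = 200.0000; (r_i+r_j)·cross = 30·200.0000 = 6000.0000
edge 3: (17.5,23)→(17.5,26.5)  cross = 17.5·26.5 − 17.5·23 = 61.2500; (r_i+r_j)·cross = 35·61.2500 = 2143.7500
edge 4: (17.5,26.5)→(15,36.5)  cross = 17.5·36.5 − 15·26.5 = 241.2500; (r_i+r_j)·cross = 32.5·241.2500 = 7840.6250
edge 5: (15,36.5)→(13.5,38)  cross = 15·38 − 13.5·36.5 = 77.2500; (r_i+r_j)·cross = 28.5·77.2500 = 2201.6250
edge 6: (13.5,38)→(4.5,39)  cross = 13.5·39 − 4.5·38 = 355.5000; (r_i+r_j)·cross = 18·355.5000 = 6399.0000
edge 7: (4.5,39)→(1,26)  cross = 4.5·26 − 1·39 = 78.0000; (r_i+r_j)·cross = 5.5·78.0000 = 429.0000
Σcross = 958.7500 → A = |Σcross|/2 = 479.3750 mm²
Σ(r_i+r_j)·cross = 24676.5000 → first moment M = |Σ|/6 = 4112.7500
R_c = M/A = 4112.7500/479.3750 = 8.5794 mm
θ = 329° = 5.742133 rad
V = θ·R_c·A = 5.742133·8.5794·479.3750 = 23615.958 mm³

Volume = 23615.958 mm³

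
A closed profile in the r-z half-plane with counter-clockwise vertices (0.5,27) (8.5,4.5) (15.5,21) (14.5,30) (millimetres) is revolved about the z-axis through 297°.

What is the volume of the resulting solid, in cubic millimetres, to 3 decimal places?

Profile (r,z), 4 vertices: (0.5,27) (8.5,4.5) (15.5,21) (14.5,30)
edge 0: (0.5,27)→(8.5,4.5)  cross = 0.5·4.5 − 8.5·27 = -227.2500; (r_i+r_j)·cross = 9·-227.2500 = -2045.2500
edge 1: (8.5,4.5)→(15.5,21)  cross = 8.5·21 − 15.5·4.5 = 108.7500; (r_i+r_j)·cross = 24·108.7500 = 2610.0000
edge 2: (15.5,21)→(14.5,30)  cross = 15.5·30 − 14.5·21 = 160.5000; (r_i+r_j)·cross = 30·160.5000 = 4815.0000
edge 3: (14.5,30)→(0.5,27)  cross = 14.5·27 − 0.5·30 = 376.5000; (r_i+r_j)·cross = 15·376.5000 = 5647.5000
Σcross = 418.5000 → A = |Σcross|/2 = 209.2500 mm²
Σ(r_i+r_j)·cross = 11027.2500 → first moment M = |Σ|/6 = 1837.8750
R_c = M/A = 1837.8750/209.2500 = 8.7832 mm
θ = 297° = 5.183628 rad
V = θ·R_c·A = 5.183628·8.7832·209.2500 = 9526.860 mm³

Volume = 9526.860 mm³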